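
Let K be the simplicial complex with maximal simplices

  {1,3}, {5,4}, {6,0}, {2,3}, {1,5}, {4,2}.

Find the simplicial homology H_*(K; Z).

Take the total order 0 < 1 < 2 < 3 < 4 < 5 < 6 on the vertex set. Then K (dimension 1) consists of the simplices:

  0-simplices (7): [0], [1], [2], [3], [4], [5], [6]
  1-simplices (6): [0,6], [1,3], [1,5], [2,3], [2,4], [4,5]

Hence C_0 ≅ Z^7, C_1 ≅ Z^6.

The boundary map ∂_1: C_1 → C_0 is given by ∂[p,q] = [q] − [p].
The resulting 7×6 matrix has rank 5, and its Smith normal form has invariant factors (1,1,1,1,1).

Computing H_k = (kernel of ∂_k) / (image of ∂_{k+1}):

  H_0: rank C_0 − rank ∂_1 = 7 − 5 = 2, and the invariant factors of ∂_1 are all 1, so H_0 = Z^2.
  H_1: rank ker ∂_1 − rank ∂_2 = (6 − 5) − 0 = 1, and there is no ∂_2, so H_1 = Z.

H_0 ≅ Z^2,  H_1 ≅ Z.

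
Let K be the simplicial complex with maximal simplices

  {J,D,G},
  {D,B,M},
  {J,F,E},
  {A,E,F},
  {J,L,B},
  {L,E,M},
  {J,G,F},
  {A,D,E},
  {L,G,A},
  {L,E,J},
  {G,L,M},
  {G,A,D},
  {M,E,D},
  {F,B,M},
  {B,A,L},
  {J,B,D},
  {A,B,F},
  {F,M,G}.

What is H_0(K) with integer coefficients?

We work with the vertex ordering A < B < D < E < F < G < J < L < M. The simplices of K, each written with vertices in increasing order, are:

  0-simplices (9): A, B, D, E, F, G, J, L, M
  1-simplices (27): AB, AD, AE, AF, AG, AL, BD, BF, BJ, BL, BM, DE, DG, DJ, DM, EF, EJ, EL, EM, FG, FJ, FM, GJ, GL, GM, JL, LM
  2-simplices (18): ABF, ABL, ADE, ADG, AEF, AGL, BDJ, BDM, BFM, BJL, DEM, DGJ, EFJ, EJL, ELM, FGJ, FGM, GLM

so the chain groups are C_0 ≅ Z^9, C_1 ≅ Z^27, C_2 ≅ Z^18.

Boundary ∂_1: C_1 → C_0 maps an edge to its endpoints' difference, ∂[p,q] = q − p. For instance
  ∂DG = G − D.
The 9×27 boundary matrix has rank 8 and Smith normal form diag(1,1,1,1,1,1,1,1).

∂_2: C_2 → C_1 sends each 2-simplex [p,q,r] to [q,r] − [p,r] + [p,q]. For instance
  ∂EFJ = FJ − EJ + EF,
  ∂BDJ = DJ − BJ + BD.
The 27×18 boundary matrix has rank 17 and Smith normal form diag(1,1,1,1,1,1,1,1,1,1,1,1,1,1,1,1,1).

Reading off H_k = ker ∂_k / im ∂_{k+1}:

  H_0: rank C_0 − rank ∂_1 = 9 − 8 = 1, and the invariant factors of ∂_1 are all 1, so H_0 = Z.

H_0 ≅ Z.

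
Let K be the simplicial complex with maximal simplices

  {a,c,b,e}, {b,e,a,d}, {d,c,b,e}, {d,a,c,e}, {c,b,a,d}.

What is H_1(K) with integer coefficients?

H_1 = 0.

K has 5 vertices, 10 edges, 10 triangles, 5 3-simplices.
rank ∂_1 = 4, rank ∂_2 = 6 ⇒ b_1 = 10 − 4 − 6 = 0; all invariant factors of ∂_2 are 1 so no torsion. So H_1 ≅ 0.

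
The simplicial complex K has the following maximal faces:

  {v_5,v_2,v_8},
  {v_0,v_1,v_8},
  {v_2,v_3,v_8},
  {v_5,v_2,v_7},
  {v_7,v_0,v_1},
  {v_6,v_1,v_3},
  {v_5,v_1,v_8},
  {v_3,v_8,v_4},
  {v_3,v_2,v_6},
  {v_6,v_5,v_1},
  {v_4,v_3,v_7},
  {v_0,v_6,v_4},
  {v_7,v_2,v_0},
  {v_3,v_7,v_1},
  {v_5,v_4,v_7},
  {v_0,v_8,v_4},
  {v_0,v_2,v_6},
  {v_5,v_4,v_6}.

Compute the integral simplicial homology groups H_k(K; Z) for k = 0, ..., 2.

H_0 = Z,  H_1 = Z^2,  H_2 = Z.

K has 9 vertices, 27 edges, 18 triangles.
rank ∂_0 = 0, rank ∂_1 = 8 ⇒ b_0 = 9 − 0 − 8 = 1; all invariant factors of ∂_1 are 1 so no torsion. So H_0 ≅ Z.
rank ∂_1 = 8, rank ∂_2 = 17 ⇒ b_1 = 27 − 8 − 17 = 2; all invariant factors of ∂_2 are 1 so no torsion. So H_1 ≅ Z^2.
rank ∂_2 = 17, rank ∂_3 = 0 ⇒ b_2 = 18 − 17 − 0 = 1. So H_2 ≅ Z.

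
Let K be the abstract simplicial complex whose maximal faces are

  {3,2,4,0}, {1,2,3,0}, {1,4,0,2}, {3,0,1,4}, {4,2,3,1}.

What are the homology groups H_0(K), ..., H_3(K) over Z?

H_0 = Z,  H_1 = 0,  H_2 = 0,  H_3 = Z.

Order the vertices as 0 < 1 < 2 < 3 < 4. Listing each simplex with vertices in this order, K has dimension 3 with simplices:

  0-simplices (5): [0], [1], [2], [3], [4]
  1-simplices (10): [0,1], [0,2], [0,3], [0,4], [1,2], [1,3], [1,4], [2,3], [2,4], [3,4]
  2-simplices (10): [0,1,2], [0,1,3], [0,1,4], [0,2,3], [0,2,4], [0,3,4], [1,2,3], [1,2,4], [1,3,4], [2,3,4]
  3-simplices (5): [0,1,2,3], [0,1,2,4], [0,1,3,4], [0,2,3,4], [1,2,3,4]

so the chain groups are C_0 ≅ Z^5, C_1 ≅ Z^10, C_2 ≅ Z^10, C_3 ≅ Z^5.

The boundary map ∂_1: C_1 → C_0 maps an edge to its endpoints' difference, ∂[p,q] = q − p. For instance
  ∂[2,4] = [4] − [2].
The resulting 5×10 matrix has rank 4, and its Smith normal form has invariant factors (1,1,1,1).

Boundary ∂_2: C_2 → C_1 sends each 2-simplex [p,q,r] to [q,r] − [p,r] + [p,q]. For instance
  ∂[2,3,4] = [3,4] − [2,4] + [2,3],
  ∂[1,2,4] = [2,4] − [1,4] + [1,2].
The resulting 10×10 matrix has rank 6, and its Smith normal form has invariant factors (1,1,1,1,1,1).

∂_3: C_3 → C_2 sends each 3-simplex σ to the alternating sum Σ_i (−1)^i (σ with its i-th vertex removed). For instance
  ∂[0,1,3,4] = [1,3,4] − [0,3,4] + [0,1,4] − [0,1,3],
  ∂[0,2,3,4] = [2,3,4] − [0,3,4] + [0,2,4] − [0,2,3].
The resulting 10×5 matrix has rank 4, and its Smith normal form has invariant factors (1,1,1,1).

Now H_k = ker ∂_k / im ∂_{k+1}, so:

  H_0: rank C_0 − rank ∂_1 = 5 − 4 = 1, and the invariant factors of ∂_1 are all 1, so H_0 = Z.
  H_1: rank ker ∂_1 − rank ∂_2 = (10 − 4) − 6 = 0, and the invariant factors of ∂_2 are all 1, so H_1 = 0.
  H_2: rank ker ∂_2 − rank ∂_3 = (10 − 6) − 4 = 0, and the invariant factors of ∂_3 are all 1, so H_2 = 0.
  H_3: rank ker ∂_3 − rank ∂_4 = (5 − 4) − 0 = 1, and there is no ∂_4, so H_3 = Z.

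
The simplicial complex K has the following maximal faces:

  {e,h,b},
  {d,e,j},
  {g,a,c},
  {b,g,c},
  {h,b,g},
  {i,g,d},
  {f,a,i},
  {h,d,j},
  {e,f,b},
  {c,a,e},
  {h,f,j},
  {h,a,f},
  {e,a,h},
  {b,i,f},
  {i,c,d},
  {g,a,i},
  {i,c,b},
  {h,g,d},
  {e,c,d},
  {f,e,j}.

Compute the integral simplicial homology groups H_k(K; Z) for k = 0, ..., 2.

Order the vertices as a < b < c < d < e < f < g < h < i < j. Listing each simplex with vertices in this order, K has dimension 2 with simplices:

  0-simplices (10): a, b, c, d, e, f, g, h, i, j
  1-simplices (30): ac, ae, af, ag, ah, ai, bc, be, bf, bg, bh, bi, cd, ce, cg, ci, de, dg, dh, di, dj, ef, eh, ej, fh, fi, fj, gh, gi, hj
  2-simplices (20): ace, acg, aeh, afh, afi, agi, bcg, bci, bef, beh, bfi, bgh, cde, cdi, dej, dgh, dgi, dhj, efj, fhj

giving chain groups C_0 ≅ Z^10, C_1 ≅ Z^30, C_2 ≅ Z^20.

∂_1: C_1 → C_0 sends each edge [p,q] (with p < q) to q − p. For instance
  ∂bc = c − b.
The 10×30 boundary matrix has rank 9 and Smith normal form diag(1,1,1,1,1,1,1,1,1).

∂_2: C_2 → C_1 acts by ∂[p,q,r] = [q,r] − [p,r] + [p,q]. For instance
  ∂beh = eh − bh + be,
  ∂dgi = gi − di + dg.
As a 30×20 matrix over Z this has rank 20, with invariant factors (1,1,1,1,1,1,1,1,1,1,1,1,1,1,1,1,1,1,1,2).

From H_k ≅ ker(∂_k) / im(∂_{k+1}) we obtain:

  H_0: rank C_0 − rank ∂_1 = 10 − 9 = 1, and the invariant factors of ∂_1 are all 1, so H_0 ≅ Z.
  H_1: rank ker ∂_1 − rank ∂_2 = (30 − 9) − 20 = 1, and ∂_2 has invariant factor 2 > 1, so H_1 ≅ Z ⊕ Z/2.
  H_2: rank ker ∂_2 − rank ∂_3 = (20 − 20) − 0 = 0, and there is no ∂_3, so H_2 ≅ 0.

(K is a triangulation of the Klein bottle.)

H_0 = Z,  H_1 = Z ⊕ Z/2,  H_2 = 0.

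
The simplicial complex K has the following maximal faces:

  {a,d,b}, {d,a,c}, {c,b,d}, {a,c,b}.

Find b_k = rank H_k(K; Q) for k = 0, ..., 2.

We work with the vertex ordering a < b < c < d. The simplices of K, each written with vertices in increasing order, are:

  0-simplices (4): a, b, c, d
  1-simplices (6): ab, ac, ad, bc, bd, cd
  2-simplices (4): abc, abd, acd, bcd

so the chain groups are C_0 ≅ Z^4, C_1 ≅ Z^6, C_2 ≅ Z^4.

Boundary ∂_1: C_1 → C_0 is given by ∂[p,q] = [q] − [p]. For instance
  ∂ac = c − a.
This gives a 4×6 integer matrix of rank 3; reducing to Smith normal form yields diagonal entries (1,1,1).

∂_2: C_2 → C_1 acts by ∂[p,q,r] = [q,r] − [p,r] + [p,q]. For instance
  ∂abc = bc − ac + ab,
  ∂abd = bd − ad + ab.
The 6×4 boundary matrix has rank 3 and Smith normal form diag(1,1,1).

From H_k ≅ ker(∂_k) / im(∂_{k+1}) we obtain:

  H_0: rank C_0 − rank ∂_1 = 4 − 3 = 1, and the invariant factors of ∂_1 are all 1, so H_0 = Z.
  H_1: rank ker ∂_1 − rank ∂_2 = (6 − 3) − 3 = 0, and the invariant factors of ∂_2 are all 1, so H_1 = 0.
  H_2: rank ker ∂_2 − rank ∂_3 = (4 − 3) − 0 = 1, and there is no ∂_3, so H_2 = Z.

Hence the Betti numbers are b_0 = 1, b_1 = 0, b_2 = 1.

b_0 = 1, b_1 = 0, b_2 = 1.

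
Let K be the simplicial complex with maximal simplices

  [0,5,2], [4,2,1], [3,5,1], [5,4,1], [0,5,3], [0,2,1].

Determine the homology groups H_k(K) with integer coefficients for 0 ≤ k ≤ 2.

Take the total order 0 < 1 < 2 < 3 < 4 < 5 on the vertex set. Then K (dimension 2) consists of the simplices:

  0-simplices (6): [0], [1], [2], [3], [4], [5]
  1-simplices (12): [0,1], [0,2], [0,3], [0,5], [1,2], [1,3], [1,4], [1,5], [2,4], [2,5], [3,5], [4,5]
  2-simplices (6): [0,1,2], [0,2,5], [0,3,5], [1,2,4], [1,3,5], [1,4,5]

so the chain groups are C_0 ≅ Z^6, C_1 ≅ Z^12, C_2 ≅ Z^6.

Boundary ∂_1: C_1 → C_0 maps an edge to its endpoints' difference, ∂[p,q] = q − p.
This gives a 6×12 integer matrix of rank 5; reducing to Smith normal form yields diagonal entries (1,1,1,1,1).

Boundary ∂_2: C_2 → C_1 sends each 2-simplex [p,q,r] to [q,r] − [p,r] + [p,q]. For instance
  ∂[0,3,5] = [3,5] − [0,5] + [0,3],
  ∂[0,1,2] = [1,2] − [0,2] + [0,1].
The 12×6 boundary matrix has rank 6 and Smith normal form diag(1,1,1,1,1,1).

Reading off H_k = ker ∂_k / im ∂_{k+1}:

  H_0: rank C_0 − rank ∂_1 = 6 − 5 = 1, and the invariant factors of ∂_1 are all 1, so H_0 = Z.
  H_1: rank ker ∂_1 − rank ∂_2 = (12 − 5) − 6 = 1, and the invariant factors of ∂_2 are all 1, so H_1 = Z.
  H_2: rank ker ∂_2 − rank ∂_3 = (6 − 6) − 0 = 0, and there is no ∂_3, so H_2 = 0.

As a check, the Euler characteristic is 6 − 12 + 6 = 0, which agrees with 1 − 1 + 0 = 0.
(K is a triangulation of the cylinder S^1 x I.)

H_0 ≅ Z,  H_1 ≅ Z,  H_2 = 0.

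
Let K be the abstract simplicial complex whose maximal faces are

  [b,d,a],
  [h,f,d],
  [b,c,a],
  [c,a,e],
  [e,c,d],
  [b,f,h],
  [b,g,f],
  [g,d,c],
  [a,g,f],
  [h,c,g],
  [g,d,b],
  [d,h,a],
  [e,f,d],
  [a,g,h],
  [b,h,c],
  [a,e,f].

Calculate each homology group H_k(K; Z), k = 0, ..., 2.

Fix the vertex order a < b < c < d < e < f < g < h and write every simplex with vertices in increasing order. Then dim K = 2 and the simplices of K are:

  0-simplices (8): a, b, c, d, e, f, g, h
  1-simplices (24): ab, ac, ad, ae, af, ag, ah, bc, bd, bf, bg, bh, cd, ce, cg, ch, de, df, dg, dh, ef, fg, fh, gh
  2-simplices (16): abc, abd, ace, adh, aef, afg, agh, bch, bdg, bfg, bfh, cde, cdg, cgh, def, dfh

Hence C_0 ≅ Z^8, C_1 ≅ Z^24, C_2 ≅ Z^16.

∂_1: C_1 → C_0 maps an edge to its endpoints' difference, ∂[p,q] = q − p.
The 8×24 boundary matrix has rank 7 and Smith normal form diag(1,1,1,1,1,1,1).

Boundary ∂_2: C_2 → C_1 maps a triangle to the signed sum of its edges. For instance
  ∂abc = bc − ac + ab,
  ∂aef = ef − af + ae.
As a 24×16 matrix over Z this has rank 15, with invariant factors (1,1,1,1,1,1,1,1,1,1,1,1,1,1,1).

Reading off H_k = ker ∂_k / im ∂_{k+1}:

  H_0: rank C_0 − rank ∂_1 = 8 − 7 = 1, and the invariant factors of ∂_1 are all 1, so H_0 = Z.
  H_1: rank ker ∂_1 − rank ∂_2 = (24 − 7) − 15 = 2, and the invariant factors of ∂_2 are all 1, so H_1 = Z^2.
  H_2: rank ker ∂_2 − rank ∂_3 = (16 − 15) − 0 = 1, and there is no ∂_3, so H_2 = Z.

H_0 = Z,  H_1 = Z^2,  H_2 = Z.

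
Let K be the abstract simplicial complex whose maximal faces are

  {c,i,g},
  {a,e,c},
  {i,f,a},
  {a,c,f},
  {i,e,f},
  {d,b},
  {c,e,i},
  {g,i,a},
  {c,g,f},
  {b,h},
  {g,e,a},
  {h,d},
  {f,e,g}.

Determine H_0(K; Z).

H_0 = Z^2.

Order the vertices as a < b < c < d < e < f < g < h < i. Listing each simplex with vertices in this order, K has dimension 2 with simplices:

  0-simplices (9): a, b, c, d, e, f, g, h, i
  1-simplices (18): ac, ae, af, ag, ai, bd, bh, ce, cf, cg, ci, dh, ef, eg, ei, fg, fi, gi
  2-simplices (10): ace, acf, aeg, afi, agi, cei, cfg, cgi, efg, efi

so the chain groups are C_0 ≅ Z^9, C_1 ≅ Z^18, C_2 ≅ Z^10.

The boundary map ∂_1: C_1 → C_0 is given by ∂[p,q] = [q] − [p].
The 9×18 boundary matrix has rank 7 and Smith normal form diag(1,1,1,1,1,1,1).

Boundary ∂_2: C_2 → C_1 acts by ∂[p,q,r] = [q,r] − [p,r] + [p,q]. For instance
  ∂cfg = fg − cg + cf,
  ∂agi = gi − ai + ag.
The resulting 18×10 matrix has rank 10, and its Smith normal form has invariant factors (1,1,1,1,1,1,1,1,1,2).

From H_k ≅ ker(∂_k) / im(∂_{k+1}) we obtain:

  H_0: rank C_0 − rank ∂_1 = 9 − 7 = 2, and the invariant factors of ∂_1 are all 1, so H_0 ≅ Z^2.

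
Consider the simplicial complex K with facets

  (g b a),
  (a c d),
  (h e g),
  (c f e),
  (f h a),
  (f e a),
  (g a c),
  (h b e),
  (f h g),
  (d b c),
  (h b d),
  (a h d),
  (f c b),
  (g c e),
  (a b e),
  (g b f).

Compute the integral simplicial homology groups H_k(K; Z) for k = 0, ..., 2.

H_0 = Z,  H_1 = Z^2,  H_2 = Z.

We work with the vertex ordering a < b < c < d < e < f < g < h. The simplices of K, each written with vertices in increasing order, are:

  0-simplices (8): a, b, c, d, e, f, g, h
  1-simplices (24): ab, ac, ad, ae, af, ag, ah, bc, bd, be, bf, bg, bh, cd, ce, cf, cg, dh, ef, eg, eh, fg, fh, gh
  2-simplices (16): abe, abg, acd, acg, adh, aef, afh, bcd, bcf, bdh, beh, bfg, cef, ceg, egh, fgh

so the chain groups are C_0 ≅ Z^8, C_1 ≅ Z^24, C_2 ≅ Z^16.

Boundary ∂_1: C_1 → C_0 sends each edge [p,q] (with p < q) to q − p.
As a 8×24 matrix over Z this has rank 7, with invariant factors (1,1,1,1,1,1,1).

Boundary ∂_2: C_2 → C_1 acts by ∂[p,q,r] = [q,r] − [p,r] + [p,q]. For instance
  ∂bfg = fg − bg + bf,
  ∂ceg = eg − cg + ce.
This gives a 24×16 integer matrix of rank 15; reducing to Smith normal form yields diagonal entries (1,1,1,1,1,1,1,1,1,1,1,1,1,1,1).

Now H_k = ker ∂_k / im ∂_{k+1}, so:

  H_0: rank C_0 − rank ∂_1 = 8 − 7 = 1, and the invariant factors of ∂_1 are all 1, so H_0 = Z.
  H_1: rank ker ∂_1 − rank ∂_2 = (24 − 7) − 15 = 2, and the invariant factors of ∂_2 are all 1, so H_1 = Z^2.
  H_2: rank ker ∂_2 − rank ∂_3 = (16 − 15) − 0 = 1, and there is no ∂_3, so H_2 = Z.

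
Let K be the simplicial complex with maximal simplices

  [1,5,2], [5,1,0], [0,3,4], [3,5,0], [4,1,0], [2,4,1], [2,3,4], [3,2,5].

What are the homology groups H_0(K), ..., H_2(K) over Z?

We work with the vertex ordering 0 < 1 < 2 < 3 < 4 < 5. The simplices of K, each written with vertices in increasing order, are:

  0-simplices (6): [0], [1], [2], [3], [4], [5]
  1-simplices (12): [0,1], [0,3], [0,4], [0,5], [1,2], [1,4], [1,5], [2,3], [2,4], [2,5], [3,4], [3,5]
  2-simplices (8): [0,1,4], [0,1,5], [0,3,4], [0,3,5], [1,2,4], [1,2,5], [2,3,4], [2,3,5]

giving chain groups C_0 ≅ Z^6, C_1 ≅ Z^12, C_2 ≅ Z^8.

Boundary ∂_1: C_1 → C_0 sends each edge [p,q] (with p < q) to q − p. For instance
  ∂[2,4] = [4] − [2].
This gives a 6×12 integer matrix of rank 5; reducing to Smith normal form yields diagonal entries (1,1,1,1,1).

∂_2: C_2 → C_1 sends each 2-simplex [p,q,r] to [q,r] − [p,r] + [p,q]. For instance
  ∂[1,2,4] = [2,4] − [1,4] + [1,2],
  ∂[0,3,5] = [3,5] − [0,5] + [0,3].
This gives a 12×8 integer matrix of rank 7; reducing to Smith normal form yields diagonal entries (1,1,1,1,1,1,1).

Reading off H_k = ker ∂_k / im ∂_{k+1}:

  H_0: rank C_0 − rank ∂_1 = 6 − 5 = 1, and the invariant factors of ∂_1 are all 1, so H_0 = Z.
  H_1: rank ker ∂_1 − rank ∂_2 = (12 − 5) − 7 = 0, and the invariant factors of ∂_2 are all 1, so H_1 = 0.
  H_2: rank ker ∂_2 − rank ∂_3 = (8 − 7) − 0 = 1, and there is no ∂_3, so H_2 = Z.

(K is a triangulation of the 2-sphere S^2.)

H_0 = Z,  H_1 = 0,  H_2 = Z.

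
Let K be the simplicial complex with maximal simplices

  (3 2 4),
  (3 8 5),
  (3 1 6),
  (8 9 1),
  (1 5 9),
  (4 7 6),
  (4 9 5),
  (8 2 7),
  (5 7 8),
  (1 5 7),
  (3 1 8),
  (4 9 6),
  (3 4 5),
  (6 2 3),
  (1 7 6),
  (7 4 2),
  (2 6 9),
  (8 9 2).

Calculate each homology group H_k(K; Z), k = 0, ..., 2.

Take the total order 1 < 2 < 3 < 4 < 5 < 6 < 7 < 8 < 9 on the vertex set. Then K (dimension 2) consists of the simplices:

  0-simplices (9): [1], [2], [3], [4], [5], [6], [7], [8], [9]
  1-simplices (27): (27 of them)
  2-simplices (18): [1,3,6], [1,3,8], [1,5,7], [1,5,9], [1,6,7], [1,8,9], [2,3,4], [2,3,6], [2,4,7], [2,6,9], [2,7,8], [2,8,9], [3,4,5], [3,5,8], [4,5,9], [4,6,7], [4,6,9], [5,7,8]

giving chain groups C_0 ≅ Z^9, C_1 ≅ Z^27, C_2 ≅ Z^18.

The boundary map ∂_1: C_1 → C_0 sends each edge [p,q] (with p < q) to q − p.
The 9×27 boundary matrix has rank 8 and Smith normal form diag(1,1,1,1,1,1,1,1).

The boundary map ∂_2: C_2 → C_1 acts by ∂[p,q,r] = [q,r] − [p,r] + [p,q]. For instance
  ∂[1,3,6] = [3,6] − [1,6] + [1,3],
  ∂[2,7,8] = [7,8] − [2,8] + [2,7].
The 27×18 boundary matrix has rank 18 and Smith normal form diag(1,1,1,1,1,1,1,1,1,1,1,1,1,1,1,1,1,2).

Now H_k = ker ∂_k / im ∂_{k+1}, so:

  H_0: rank C_0 − rank ∂_1 = 9 − 8 = 1, and the invariant factors of ∂_1 are all 1, so H_0 = Z.
  H_1: rank ker ∂_1 − rank ∂_2 = (27 − 8) − 18 = 1, and ∂_2 has invariant factor 2 > 1, so H_1 = Z ⊕ Z/2.
  H_2: rank ker ∂_2 − rank ∂_3 = (18 − 18) − 0 = 0, and there is no ∂_3, so H_2 = 0.

(K is a triangulation of the Klein bottle.)

H_0 = Z,  H_1 = Z ⊕ Z/2,  H_2 = 0.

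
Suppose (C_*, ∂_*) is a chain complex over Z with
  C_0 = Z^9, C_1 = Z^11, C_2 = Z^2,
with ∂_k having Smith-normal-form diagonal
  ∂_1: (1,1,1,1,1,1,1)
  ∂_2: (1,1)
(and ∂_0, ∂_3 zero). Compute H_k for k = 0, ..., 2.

H_0: b_0 = 9 − 0 − 7 = 2; torsion from ∂_1 factors > 1: none. So H_0 ≅ Z^2.
H_1: b_1 = 11 − 7 − 2 = 2; torsion from ∂_2 factors > 1: none. So H_1 ≅ Z^2.
H_2: b_2 = 2 − 2 − 0 = 0; torsion from ∂_3 factors > 1: none. So H_2 ≅ 0.

H_0 ≅ Z^2,  H_1 ≅ Z^2,  H_2 = 0.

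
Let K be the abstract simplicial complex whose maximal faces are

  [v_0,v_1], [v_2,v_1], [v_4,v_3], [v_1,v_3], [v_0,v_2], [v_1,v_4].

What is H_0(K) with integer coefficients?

H_0 ≅ Z.

Order the vertices as v_0 < v_1 < v_2 < v_3 < v_4. Listing each simplex with vertices in this order, K has dimension 1 with simplices:

  0-simplices (5): [v_0], [v_1], [v_2], [v_3], [v_4]
  1-simplices (6): [v_0,v_1], [v_0,v_2], [v_1,v_2], [v_1,v_3], [v_1,v_4], [v_3,v_4]

Hence C_0 ≅ Z^5, C_1 ≅ Z^6.

The boundary map ∂_1: C_1 → C_0 sends each edge [p,q] (with p < q) to q − p. For instance
  ∂[v_1,v_4] = [v_4] − [v_1].
The 5×6 boundary matrix has rank 4 and Smith normal form diag(1,1,1,1).

Computing H_k = (kernel of ∂_k) / (image of ∂_{k+1}):

  H_0: rank C_0 − rank ∂_1 = 5 − 4 = 1, and the invariant factors of ∂_1 are all 1, so H_0 = Z.

(K is a triangulation of a wedge of 2 circles.)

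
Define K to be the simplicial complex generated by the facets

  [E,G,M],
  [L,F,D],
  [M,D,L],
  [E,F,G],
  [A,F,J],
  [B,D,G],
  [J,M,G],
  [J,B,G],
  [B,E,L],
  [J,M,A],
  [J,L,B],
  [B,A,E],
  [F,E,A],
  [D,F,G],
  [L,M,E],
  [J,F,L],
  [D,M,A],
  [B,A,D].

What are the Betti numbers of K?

b_0 = 1, b_1 = 2, b_2 = 1.

Take the total order A < B < D < E < F < G < J < L < M on the vertex set. Then K (dimension 2) consists of the simplices:

  0-simplices (9): A, B, D, E, F, G, J, L, M
  1-simplices (27): AB, AD, AE, AF, AJ, AM, BD, BE, BG, BJ, BL, DF, DG, DL, DM, EF, EG, EL, EM, FG, FJ, FL, GJ, GM, JL, JM, LM
  2-simplices (18): ABD, ABE, ADM, AEF, AFJ, AJM, BDG, BEL, BGJ, BJL, DFG, DFL, DLM, EFG, EGM, ELM, FJL, GJM

so the chain groups are C_0 ≅ Z^9, C_1 ≅ Z^27, C_2 ≅ Z^18.

The boundary map ∂_1: C_1 → C_0 sends each edge [p,q] (with p < q) to q − p. For instance
  ∂GJ = J − G.
This gives a 9×27 integer matrix of rank 8; reducing to Smith normal form yields diagonal entries (1,1,1,1,1,1,1,1).

The boundary map ∂_2: C_2 → C_1 maps a triangle to the signed sum of its edges. For instance
  ∂BDG = DG − BG + BD,
  ∂BEL = EL − BL + BE.
As a 27×18 matrix over Z this has rank 17, with invariant factors (1,1,1,1,1,1,1,1,1,1,1,1,1,1,1,1,1).

Reading off H_k = ker ∂_k / im ∂_{k+1}:

  H_0: rank C_0 − rank ∂_1 = 9 − 8 = 1, and the invariant factors of ∂_1 are all 1, so H_0 = Z.
  H_1: rank ker ∂_1 − rank ∂_2 = (27 − 8) − 17 = 2, and the invariant factors of ∂_2 are all 1, so H_1 = Z^2.
  H_2: rank ker ∂_2 − rank ∂_3 = (18 − 17) − 0 = 1, and there is no ∂_3, so H_2 = Z.

As a check, the Euler characteristic is 9 − 27 + 18 = 0, which agrees with 1 − 2 + 1 = 0.
(K is a triangulation of the torus T^2.)

Hence the Betti numbers are b_0 = 1, b_1 = 2, b_2 = 1.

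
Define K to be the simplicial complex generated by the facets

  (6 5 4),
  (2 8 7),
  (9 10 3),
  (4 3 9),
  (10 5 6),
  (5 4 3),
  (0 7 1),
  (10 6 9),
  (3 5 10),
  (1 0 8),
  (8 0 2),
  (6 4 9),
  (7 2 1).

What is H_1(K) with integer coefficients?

H_1 ≅ Z.

Order the vertices as 0 < 1 < 2 < 3 < 4 < 5 < 6 < 7 < 8 < 9 < 10. Listing each simplex with vertices in this order, K has dimension 2 with simplices:

  0-simplices (11): [0], [1], [2], [3], [4], [5], [6], [7], [8], [9], [10]
  1-simplices (22): [0,1], [0,2], [0,7], [0,8], [1,2], [1,7], [1,8], [2,7], [2,8], [3,4], [3,5], [3,9], [3,10], [4,5], [4,6], [4,9], [5,6], [5,10], [6,9], [6,10], [7,8], [9,10]
  2-simplices (13): [0,1,7], [0,1,8], [0,2,8], [1,2,7], [2,7,8], [3,4,5], [3,4,9], [3,5,10], [3,9,10], [4,5,6], [4,6,9], [5,6,10], [6,9,10]

giving chain groups C_0 ≅ Z^11, C_1 ≅ Z^22, C_2 ≅ Z^13.

∂_1: C_1 → C_0 sends each edge [p,q] (with p < q) to q − p. For instance
  ∂[2,7] = [7] − [2].
The 11×22 boundary matrix has rank 9 and Smith normal form diag(1,1,1,1,1,1,1,1,1).

∂_2: C_2 → C_1 acts by ∂[p,q,r] = [q,r] − [p,r] + [p,q]. For instance
  ∂[4,5,6] = [5,6] − [4,6] + [4,5],
  ∂[0,1,8] = [1,8] − [0,8] + [0,1].
As a 22×13 matrix over Z this has rank 12, with invariant factors (1,1,1,1,1,1,1,1,1,1,1,1).

Computing H_k = (kernel of ∂_k) / (image of ∂_{k+1}):

  H_1: rank ker ∂_1 − rank ∂_2 = (22 − 9) − 12 = 1, and the invariant factors of ∂_2 are all 1, so H_1 ≅ Z.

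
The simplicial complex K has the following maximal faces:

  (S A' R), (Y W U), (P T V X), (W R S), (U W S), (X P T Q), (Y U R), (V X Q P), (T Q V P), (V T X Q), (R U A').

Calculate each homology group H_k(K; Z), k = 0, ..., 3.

H_0 = Z^2,  H_1 = Z,  H_2 = 0,  H_3 = Z.

Fix the vertex order P < Q < R < S < T < U < V < W < X < Y < A' and write every simplex with vertices in increasing order. Then dim K = 3 and the simplices of K are:

  0-simplices (11): [P], [Q], [R], [S], [T], [U], [V], [W], [X], [Y], [A']
  1-simplices (22): [P,Q], [P,T], [P,V], [P,X], [Q,T], [Q,V], [Q,X], [R,S], [R,U], [R,W], [R,Y], [R,A'], [S,U], [S,W], [S,A'], [T,V], [T,X], [U,W], [U,Y], [U,A'], [V,X], [W,Y]
  2-simplices (16): [P,Q,T], [P,Q,V], [P,Q,X], [P,T,V], [P,T,X], [P,V,X], [Q,T,V], [Q,T,X], [Q,V,X], [R,S,W], [R,S,A'], [R,U,Y], [R,U,A'], [S,U,W], [T,V,X], [U,W,Y]
  3-simplices (5): [P,Q,T,V], [P,Q,T,X], [P,Q,V,X], [P,T,V,X], [Q,T,V,X]

so the chain groups are C_0 ≅ Z^11, C_1 ≅ Z^22, C_2 ≅ Z^16, C_3 ≅ Z^5.

Boundary ∂_1: C_1 → C_0 maps an edge to its endpoints' difference, ∂[p,q] = q − p.
As a 11×22 matrix over Z this has rank 9, with invariant factors (1,1,1,1,1,1,1,1,1).

Boundary ∂_2: C_2 → C_1 acts by ∂[p,q,r] = [q,r] − [p,r] + [p,q]. For instance
  ∂[P,Q,X] = [Q,X] − [P,X] + [P,Q],
  ∂[P,Q,T] = [Q,T] − [P,T] + [P,Q].
This gives a 22×16 integer matrix of rank 12; reducing to Smith normal form yields diagonal entries (1,1,1,1,1,1,1,1,1,1,1,1).

Boundary ∂_3: C_3 → C_2 sends each 3-simplex σ to the alternating sum Σ_i (−1)^i (σ with its i-th vertex removed). For instance
  ∂[P,Q,T,V] = [Q,T,V] − [P,T,V] + [P,Q,V] − [P,Q,T],
  ∂[P,Q,T,X] = [Q,T,X] − [P,T,X] + [P,Q,X] − [P,Q,T].
This gives a 16×5 integer matrix of rank 4; reducing to Smith normal form yields diagonal entries (1,1,1,1).

From H_k ≅ ker(∂_k) / im(∂_{k+1}) we obtain:

  H_0: rank C_0 − rank ∂_1 = 11 − 9 = 2, and the invariant factors of ∂_1 are all 1, so H_0 ≅ Z^2.
  H_1: rank ker ∂_1 − rank ∂_2 = (22 − 9) − 12 = 1, and the invariant factors of ∂_2 are all 1, so H_1 ≅ Z.
  H_2: rank ker ∂_2 − rank ∂_3 = (16 − 12) − 4 = 0, and the invariant factors of ∂_3 are all 1, so H_2 ≅ 0.
  H_3: rank ker ∂_3 − rank ∂_4 = (5 − 4) − 0 = 1, and there is no ∂_4, so H_3 ≅ Z.

(K is a triangulation of the disjoint union of the 3-sphere S^3 and the cylinder S^1 x I.)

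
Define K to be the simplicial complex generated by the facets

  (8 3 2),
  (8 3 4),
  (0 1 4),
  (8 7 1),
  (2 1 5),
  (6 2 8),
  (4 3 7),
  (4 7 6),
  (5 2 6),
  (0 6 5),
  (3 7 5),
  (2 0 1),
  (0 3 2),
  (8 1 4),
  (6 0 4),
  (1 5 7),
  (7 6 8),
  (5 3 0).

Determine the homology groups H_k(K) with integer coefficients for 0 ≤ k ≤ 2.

H_0 ≅ Z,  H_1 ≅ Z ⊕ Z/2,  H_2 = 0.

Fix the vertex order 0 < 1 < 2 < 3 < 4 < 5 < 6 < 7 < 8 and write every simplex with vertices in increasing order. Then dim K = 2 and the simplices of K are:

  0-simplices (9): [0], [1], [2], [3], [4], [5], [6], [7], [8]
  1-simplices (27): (27 of them)
  2-simplices (18): [0,1,2], [0,1,4], [0,2,3], [0,3,5], [0,4,6], [0,5,6], [1,2,5], [1,4,8], [1,5,7], [1,7,8], [2,3,8], [2,5,6], [2,6,8], [3,4,7], [3,4,8], [3,5,7], [4,6,7], [6,7,8]

Hence C_0 ≅ Z^9, C_1 ≅ Z^27, C_2 ≅ Z^18.

Boundary ∂_1: C_1 → C_0 is given by ∂[p,q] = [q] − [p].
The 9×27 boundary matrix has rank 8 and Smith normal form diag(1,1,1,1,1,1,1,1).

The boundary map ∂_2: C_2 → C_1 acts by ∂[p,q,r] = [q,r] − [p,r] + [p,q]. For instance
  ∂[1,2,5] = [2,5] − [1,5] + [1,2],
  ∂[2,5,6] = [5,6] − [2,6] + [2,5].
This gives a 27×18 integer matrix of rank 18; reducing to Smith normal form yields diagonal entries (1,1,1,1,1,1,1,1,1,1,1,1,1,1,1,1,1,2).

Now H_k = ker ∂_k / im ∂_{k+1}, so:

  H_0: rank C_0 − rank ∂_1 = 9 − 8 = 1, and the invariant factors of ∂_1 are all 1, so H_0 ≅ Z.
  H_1: rank ker ∂_1 − rank ∂_2 = (27 − 8) − 18 = 1, and ∂_2 has invariant factor 2 > 1, so H_1 ≅ Z ⊕ Z/2.
  H_2: rank ker ∂_2 − rank ∂_3 = (18 − 18) − 0 = 0, and there is no ∂_3, so H_2 ≅ 0.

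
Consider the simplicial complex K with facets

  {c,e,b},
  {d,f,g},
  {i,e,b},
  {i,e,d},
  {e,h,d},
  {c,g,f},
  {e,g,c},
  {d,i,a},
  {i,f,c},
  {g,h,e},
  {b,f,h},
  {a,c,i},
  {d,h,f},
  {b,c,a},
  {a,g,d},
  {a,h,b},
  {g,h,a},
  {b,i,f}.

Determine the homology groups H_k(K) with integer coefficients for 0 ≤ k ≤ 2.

H_0 = Z,  H_1 = Z × Z/2,  H_2 = 0.

We work with the vertex ordering a < b < c < d < e < f < g < h < i. The simplices of K, each written with vertices in increasing order, are:

  0-simplices (9): a, b, c, d, e, f, g, h, i
  1-simplices (27): ab, ac, ad, ag, ah, ai, bc, be, bf, bh, bi, ce, cf, cg, ci, de, df, dg, dh, di, eg, eh, ei, fg, fh, fi, gh
  2-simplices (18): abc, abh, aci, adg, adi, agh, bce, bei, bfh, bfi, ceg, cfg, cfi, deh, dei, dfg, dfh, egh

Hence C_0 ≅ Z^9, C_1 ≅ Z^27, C_2 ≅ Z^18.

Boundary ∂_1: C_1 → C_0 sends each edge [p,q] (with p < q) to q − p. For instance
  ∂eh = h − e.
The 9×27 boundary matrix has rank 8 and Smith normal form diag(1,1,1,1,1,1,1,1).

The boundary map ∂_2: C_2 → C_1 maps a triangle to the signed sum of its edges. For instance
  ∂agh = gh − ah + ag,
  ∂dfh = fh − dh + df.
The resulting 27×18 matrix has rank 18, and its Smith normal form has invariant factors (1,1,1,1,1,1,1,1,1,1,1,1,1,1,1,1,1,2).

Computing H_k = (kernel of ∂_k) / (image of ∂_{k+1}):

  H_0: rank C_0 − rank ∂_1 = 9 − 8 = 1, and the invariant factors of ∂_1 are all 1, so H_0 ≅ Z.
  H_1: rank ker ∂_1 − rank ∂_2 = (27 − 8) − 18 = 1, and ∂_2 has invariant factor 2 > 1, so H_1 ≅ Z × Z/2.
  H_2: rank ker ∂_2 − rank ∂_3 = (18 − 18) − 0 = 0, and there is no ∂_3, so H_2 ≅ 0.

As a check, the Euler characteristic is 9 − 27 + 18 = 0, which agrees with 1 − 1 + 0 = 0.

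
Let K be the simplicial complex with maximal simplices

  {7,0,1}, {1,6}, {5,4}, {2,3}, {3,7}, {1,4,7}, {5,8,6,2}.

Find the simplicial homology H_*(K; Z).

H_0 = Z,  H_1 = Z^2,  H_2 = 0,  H_3 = 0.

Fix the vertex order 0 < 1 < 2 < 3 < 4 < 5 < 6 < 7 < 8 and write every simplex with vertices in increasing order. Then dim K = 3 and the simplices of K are:

  0-simplices (9): [0], [1], [2], [3], [4], [5], [6], [7], [8]
  1-simplices (15): [0,1], [0,7], [1,4], [1,6], [1,7], [2,3], [2,5], [2,6], [2,8], [3,7], [4,5], [4,7], [5,6], [5,8], [6,8]
  2-simplices (6): [0,1,7], [1,4,7], [2,5,6], [2,5,8], [2,6,8], [5,6,8]
  3-simplices (1): [2,5,6,8]

so the chain groups are C_0 ≅ Z^9, C_1 ≅ Z^15, C_2 ≅ Z^6, C_3 ≅ Z^1.

Boundary ∂_1: C_1 → C_0 is given by ∂[p,q] = [q] − [p].
The resulting 9×15 matrix has rank 8, and its Smith normal form has invariant factors (1,1,1,1,1,1,1,1).

∂_2: C_2 → C_1 sends each 2-simplex [p,q,r] to [q,r] − [p,r] + [p,q]. For instance
  ∂[2,5,6] = [5,6] − [2,6] + [2,5],
  ∂[2,5,8] = [5,8] − [2,8] + [2,5].
As a 15×6 matrix over Z this has rank 5, with invariant factors (1,1,1,1,1).

Boundary ∂_3: C_3 → C_2 sends each 3-simplex σ to the alternating sum Σ_i (−1)^i (σ with its i-th vertex removed). For instance
  ∂[2,5,6,8] = [5,6,8] − [2,6,8] + [2,5,8] − [2,5,6].
As a 6×1 matrix over Z this has rank 1, with invariant factors (1).

Reading off H_k = ker ∂_k / im ∂_{k+1}:

  H_0: rank C_0 − rank ∂_1 = 9 − 8 = 1, and the invariant factors of ∂_1 are all 1, so H_0 ≅ Z.
  H_1: rank ker ∂_1 − rank ∂_2 = (15 − 8) − 5 = 2, and the invariant factors of ∂_2 are all 1, so H_1 ≅ Z^2.
  H_2: rank ker ∂_2 − rank ∂_3 = (6 − 5) − 1 = 0, and the invariant factors of ∂_3 are all 1, so H_2 ≅ 0.
  H_3: rank ker ∂_3 − rank ∂_4 = (1 − 1) − 0 = 0, and there is no ∂_4, so H_3 ≅ 0.

As a check, the Euler characteristic is 9 − 15 + 6 − 1 = -1, which agrees with 1 − 2 + 0 − 0 = -1.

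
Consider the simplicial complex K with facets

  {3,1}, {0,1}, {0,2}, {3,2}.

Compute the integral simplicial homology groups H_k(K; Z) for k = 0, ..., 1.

K has 4 vertices, 4 edges.
rank ∂_0 = 0, rank ∂_1 = 3 ⇒ b_0 = 4 − 0 − 3 = 1; all invariant factors of ∂_1 are 1 so no torsion. So H_0 = Z.
rank ∂_1 = 3, rank ∂_2 = 0 ⇒ b_1 = 4 − 3 − 0 = 1. So H_1 = Z.

H_0 = Z,  H_1 = Z.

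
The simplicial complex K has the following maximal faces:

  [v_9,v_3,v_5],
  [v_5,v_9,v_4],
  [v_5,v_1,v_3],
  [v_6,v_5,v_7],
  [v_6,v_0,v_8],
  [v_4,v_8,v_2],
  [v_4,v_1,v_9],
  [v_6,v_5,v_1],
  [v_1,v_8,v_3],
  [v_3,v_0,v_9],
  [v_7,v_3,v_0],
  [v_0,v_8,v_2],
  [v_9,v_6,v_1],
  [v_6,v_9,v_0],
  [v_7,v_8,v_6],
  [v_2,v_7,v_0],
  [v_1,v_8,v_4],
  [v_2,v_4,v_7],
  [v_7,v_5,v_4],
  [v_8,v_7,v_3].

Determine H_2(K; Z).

H_2 = 0.

Take the total order v_0 < v_1 < v_2 < v_3 < v_4 < v_5 < v_6 < v_7 < v_8 < v_9 on the vertex set. Then K (dimension 2) consists of the simplices:

  0-simplices (10): [v_0], [v_1], [v_2], [v_3], [v_4], [v_5], [v_6], [v_7], [v_8], [v_9]
  1-simplices (30): (30 of them)
  2-simplices (20): (20 of them)

so the chain groups are C_0 ≅ Z^10, C_1 ≅ Z^30, C_2 ≅ Z^20.

Boundary ∂_1: C_1 → C_0 sends each edge [p,q] (with p < q) to q − p. For instance
  ∂[v_3,v_8] = [v_8] − [v_3].
As a 10×30 matrix over Z this has rank 9, with invariant factors (1,1,1,1,1,1,1,1,1).

The boundary map ∂_2: C_2 → C_1 maps a triangle to the signed sum of its edges. For instance
  ∂[v_4,v_5,v_9] = [v_5,v_9] − [v_4,v_9] + [v_4,v_5],
  ∂[v_1,v_4,v_9] = [v_4,v_9] − [v_1,v_9] + [v_1,v_4].
The resulting 30×20 matrix has rank 20, and its Smith normal form has invariant factors (1,1,1,1,1,1,1,1,1,1,1,1,1,1,1,1,1,1,1,2).

Reading off H_k = ker ∂_k / im ∂_{k+1}:

  H_2: rank ker ∂_2 − rank ∂_3 = (20 − 20) − 0 = 0, and there is no ∂_3, so H_2 ≅ 0.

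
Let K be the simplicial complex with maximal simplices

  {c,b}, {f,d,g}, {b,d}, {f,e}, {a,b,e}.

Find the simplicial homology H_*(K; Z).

K has 7 vertices, 9 edges, 2 triangles.
rank ∂_0 = 0, rank ∂_1 = 6 ⇒ b_0 = 7 − 0 − 6 = 1; all invariant factors of ∂_1 are 1 so no torsion. So H_0 ≅ Z.
rank ∂_1 = 6, rank ∂_2 = 2 ⇒ b_1 = 9 − 6 − 2 = 1; all invariant factors of ∂_2 are 1 so no torsion. So H_1 ≅ Z.
rank ∂_2 = 2, rank ∂_3 = 0 ⇒ b_2 = 2 − 2 − 0 = 0. So H_2 ≅ 0.

H_0 = Z,  H_1 = Z,  H_2 = 0.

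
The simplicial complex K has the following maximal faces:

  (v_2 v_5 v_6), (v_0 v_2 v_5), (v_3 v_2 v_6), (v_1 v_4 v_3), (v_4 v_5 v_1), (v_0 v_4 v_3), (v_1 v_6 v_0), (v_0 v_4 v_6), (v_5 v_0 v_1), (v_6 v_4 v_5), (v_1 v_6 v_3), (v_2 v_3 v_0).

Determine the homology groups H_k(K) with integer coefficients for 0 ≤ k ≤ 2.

Order the vertices as v_0 < v_1 < v_2 < v_3 < v_4 < v_5 < v_6. Listing each simplex with vertices in this order, K has dimension 2 with simplices:

  0-simplices (7): [v_0], [v_1], [v_2], [v_3], [v_4], [v_5], [v_6]
  1-simplices (18): (18 of them)
  2-simplices (12): (12 of them)

Hence C_0 ≅ Z^7, C_1 ≅ Z^18, C_2 ≅ Z^12.

∂_1: C_1 → C_0 sends each edge [p,q] (with p < q) to q − p.
The resulting 7×18 matrix has rank 6, and its Smith normal form has invariant factors (1,1,1,1,1,1).

∂_2: C_2 → C_1 acts by ∂[p,q,r] = [q,r] − [p,r] + [p,q]. For instance
  ∂[v_0,v_4,v_6] = [v_4,v_6] − [v_0,v_6] + [v_0,v_4],
  ∂[v_0,v_1,v_6] = [v_1,v_6] − [v_0,v_6] + [v_0,v_1].
As a 18×12 matrix over Z this has rank 12, with invariant factors (1,1,1,1,1,1,1,1,1,1,1,2).

From H_k ≅ ker(∂_k) / im(∂_{k+1}) we obtain:

  H_0: rank C_0 − rank ∂_1 = 7 − 6 = 1, and the invariant factors of ∂_1 are all 1, so H_0 ≅ Z.
  H_1: rank ker ∂_1 − rank ∂_2 = (18 − 6) − 12 = 0, and ∂_2 has invariant factor 2 > 1, so H_1 ≅ Z/2.
  H_2: rank ker ∂_2 − rank ∂_3 = (12 − 12) − 0 = 0, and there is no ∂_3, so H_2 ≅ 0.

As a check, the Euler characteristic is 7 − 18 + 12 = 1, which agrees with 1 − 0 + 0 = 1.
(K is a triangulation of the real projective plane RP^2.)

H_0 = Z,  H_1 = Z/2,  H_2 = 0.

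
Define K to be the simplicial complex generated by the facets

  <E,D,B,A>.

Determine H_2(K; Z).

H_2 = 0.

Fix the vertex order A < B < D < E and write every simplex with vertices in increasing order. Then dim K = 3 and the simplices of K are:

  0-simplices (4): A, B, D, E
  1-simplices (6): AB, AD, AE, BD, BE, DE
  2-simplices (4): ABD, ABE, ADE, BDE
  3-simplices (1): ABDE

Hence C_0 ≅ Z^4, C_1 ≅ Z^6, C_2 ≅ Z^4, C_3 ≅ Z^1.

The boundary map ∂_1: C_1 → C_0 is given by ∂[p,q] = [q] − [p]. For instance
  ∂BE = E − B.
The 4×6 boundary matrix has rank 3 and Smith normal form diag(1,1,1).

∂_2: C_2 → C_1 acts by ∂[p,q,r] = [q,r] − [p,r] + [p,q]. For instance
  ∂ABD = BD − AD + AB,
  ∂BDE = DE − BE + BD.
This gives a 6×4 integer matrix of rank 3; reducing to Smith normal form yields diagonal entries (1,1,1).

∂_3: C_3 → C_2 sends each 3-simplex σ to the alternating sum Σ_i (−1)^i (σ with its i-th vertex removed). For instance
  ∂ABDE = BDE − ADE + ABE − ABD.
This gives a 4×1 integer matrix of rank 1; reducing to Smith normal form yields diagonal entries (1).

Reading off H_k = ker ∂_k / im ∂_{k+1}:

  H_2: rank ker ∂_2 − rank ∂_3 = (4 − 3) − 1 = 0, and the invariant factors of ∂_3 are all 1, so H_2 ≅ 0.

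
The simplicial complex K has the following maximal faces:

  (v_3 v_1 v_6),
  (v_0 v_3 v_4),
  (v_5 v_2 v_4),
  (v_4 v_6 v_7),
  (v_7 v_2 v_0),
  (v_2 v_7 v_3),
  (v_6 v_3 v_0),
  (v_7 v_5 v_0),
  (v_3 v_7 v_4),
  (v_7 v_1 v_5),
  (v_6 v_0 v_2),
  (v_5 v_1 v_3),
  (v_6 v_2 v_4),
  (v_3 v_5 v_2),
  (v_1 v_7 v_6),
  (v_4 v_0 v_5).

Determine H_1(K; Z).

We work with the vertex ordering v_0 < v_1 < v_2 < v_3 < v_4 < v_5 < v_6 < v_7. The simplices of K, each written with vertices in increasing order, are:

  0-simplices (8): [v_0], [v_1], [v_2], [v_3], [v_4], [v_5], [v_6], [v_7]
  1-simplices (24): (24 of them)
  2-simplices (16): (16 of them)

giving chain groups C_0 ≅ Z^8, C_1 ≅ Z^24, C_2 ≅ Z^16.

Boundary ∂_1: C_1 → C_0 sends each edge [p,q] (with p < q) to q − p. For instance
  ∂[v_2,v_6] = [v_6] − [v_2].
As a 8×24 matrix over Z this has rank 7, with invariant factors (1,1,1,1,1,1,1).

∂_2: C_2 → C_1 sends each 2-simplex [p,q,r] to [q,r] − [p,r] + [p,q]. For instance
  ∂[v_2,v_4,v_5] = [v_4,v_5] − [v_2,v_5] + [v_2,v_4],
  ∂[v_0,v_3,v_4] = [v_3,v_4] − [v_0,v_4] + [v_0,v_3].
The 24×16 boundary matrix has rank 15 and Smith normal form diag(1,1,1,1,1,1,1,1,1,1,1,1,1,1,1).

From H_k ≅ ker(∂_k) / im(∂_{k+1}) we obtain:

  H_1: rank ker ∂_1 − rank ∂_2 = (24 − 7) − 15 = 2, and the invariant factors of ∂_2 are all 1, so H_1 = Z^2.

H_1 ≅ Z^2.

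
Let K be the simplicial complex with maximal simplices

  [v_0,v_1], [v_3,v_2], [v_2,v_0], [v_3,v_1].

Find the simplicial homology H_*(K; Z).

Fix the vertex order v_0 < v_1 < v_2 < v_3 and write every simplex with vertices in increasing order. Then dim K = 1 and the simplices of K are:

  0-simplices (4): [v_0], [v_1], [v_2], [v_3]
  1-simplices (4): [v_0,v_1], [v_0,v_2], [v_1,v_3], [v_2,v_3]

giving chain groups C_0 ≅ Z^4, C_1 ≅ Z^4.

∂_1: C_1 → C_0 maps an edge to its endpoints' difference, ∂[p,q] = q − p. For instance
  ∂[v_1,v_3] = [v_3] − [v_1].
The 4×4 boundary matrix has rank 3 and Smith normal form diag(1,1,1).

Now H_k = ker ∂_k / im ∂_{k+1}, so:

  H_0: rank C_0 − rank ∂_1 = 4 − 3 = 1, and the invariant factors of ∂_1 are all 1, so H_0 ≅ Z.
  H_1: rank ker ∂_1 − rank ∂_2 = (4 − 3) − 0 = 1, and there is no ∂_2, so H_1 ≅ Z.

H_0 ≅ Z,  H_1 ≅ Z.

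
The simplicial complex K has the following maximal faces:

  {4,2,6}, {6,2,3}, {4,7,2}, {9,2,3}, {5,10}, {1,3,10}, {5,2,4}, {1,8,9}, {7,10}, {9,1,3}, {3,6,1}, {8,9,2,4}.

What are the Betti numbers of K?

b_0 = 1, b_1 = 2, b_2 = 0, b_3 = 0.

Fix the vertex order 1 < 2 < 3 < 4 < 5 < 6 < 7 < 8 < 9 < 10 and write every simplex with vertices in increasing order. Then dim K = 3 and the simplices of K are:

  0-simplices (10): [1], [2], [3], [4], [5], [6], [7], [8], [9], [10]
  1-simplices (23): (23 of them)
  2-simplices (13): [1,3,6], [1,3,9], [1,3,10], [1,8,9], [2,3,6], [2,3,9], [2,4,5], [2,4,6], [2,4,7], [2,4,8], [2,4,9], [2,8,9], [4,8,9]
  3-simplices (1): [2,4,8,9]

Hence C_0 ≅ Z^10, C_1 ≅ Z^23, C_2 ≅ Z^13, C_3 ≅ Z^1.

The boundary map ∂_1: C_1 → C_0 sends each edge [p,q] (with p < q) to q − p. For instance
  ∂[4,8] = [8] − [4].
The 10×23 boundary matrix has rank 9 and Smith normal form diag(1,1,1,1,1,1,1,1,1).

The boundary map ∂_2: C_2 → C_1 maps a triangle to the signed sum of its edges. For instance
  ∂[2,3,9] = [3,9] − [2,9] + [2,3],
  ∂[2,4,6] = [4,6] − [2,6] + [2,4].
The resulting 23×13 matrix has rank 12, and its Smith normal form has invariant factors (1,1,1,1,1,1,1,1,1,1,1,1).

The boundary map ∂_3: C_3 → C_2 sends each 3-simplex σ to the alternating sum Σ_i (−1)^i (σ with its i-th vertex removed). For instance
  ∂[2,4,8,9] = [4,8,9] − [2,8,9] + [2,4,9] − [2,4,8].
The 13×1 boundary matrix has rank 1 and Smith normal form diag(1).

From H_k ≅ ker(∂_k) / im(∂_{k+1}) we obtain:

  H_0: rank C_0 − rank ∂_1 = 10 − 9 = 1, and the invariant factors of ∂_1 are all 1, so H_0 = Z.
  H_1: rank ker ∂_1 − rank ∂_2 = (23 − 9) − 12 = 2, and the invariant factors of ∂_2 are all 1, so H_1 = Z^2.
  H_2: rank ker ∂_2 − rank ∂_3 = (13 − 12) − 1 = 0, and the invariant factors of ∂_3 are all 1, so H_2 = 0.
  H_3: rank ker ∂_3 − rank ∂_4 = (1 − 1) − 0 = 0, and there is no ∂_4, so H_3 = 0.

Hence the Betti numbers are b_0 = 1, b_1 = 2, b_2 = 0, b_3 = 0.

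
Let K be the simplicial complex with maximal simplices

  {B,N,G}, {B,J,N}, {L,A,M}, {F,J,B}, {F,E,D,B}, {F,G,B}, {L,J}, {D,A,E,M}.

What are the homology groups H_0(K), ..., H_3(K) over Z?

Take the total order A < B < D < E < F < G < J < L < M < N on the vertex set. Then K (dimension 3) consists of the simplices:

  0-simplices (10): A, B, D, E, F, G, J, L, M, N
  1-simplices (21): AD, AE, AL, AM, BD, BE, BF, BG, BJ, BN, DE, DF, DM, EF, EM, FG, FJ, GN, JL, JN, LM
  2-simplices (13): ADE, ADM, AEM, ALM, BDE, BDF, BEF, BFG, BFJ, BGN, BJN, DEF, DEM
  3-simplices (2): ADEM, BDEF

Hence C_0 ≅ Z^10, C_1 ≅ Z^21, C_2 ≅ Z^13, C_3 ≅ Z^2.

The boundary map ∂_1: C_1 → C_0 sends each edge [p,q] (with p < q) to q − p.
The 10×21 boundary matrix has rank 9 and Smith normal form diag(1,1,1,1,1,1,1,1,1).

Boundary ∂_2: C_2 → C_1 sends each 2-simplex [p,q,r] to [q,r] − [p,r] + [p,q]. For instance
  ∂BJN = JN − BN + BJ,
  ∂ALM = LM − AM + AL.
This gives a 21×13 integer matrix of rank 11; reducing to Smith normal form yields diagonal entries (1,1,1,1,1,1,1,1,1,1,1).

The boundary map ∂_3: C_3 → C_2 sends each 3-simplex σ to the alternating sum Σ_i (−1)^i (σ with its i-th vertex removed). For instance
  ∂ADEM = DEM − AEM + ADM − ADE,
  ∂BDEF = DEF − BEF + BDF − BDE.
As a 13×2 matrix over Z this has rank 2, with invariant factors (1,1).

Reading off H_k = ker ∂_k / im ∂_{k+1}:

  H_0: rank C_0 − rank ∂_1 = 10 − 9 = 1, and the invariant factors of ∂_1 are all 1, so H_0 = Z.
  H_1: rank ker ∂_1 − rank ∂_2 = (21 − 9) − 11 = 1, and the invariant factors of ∂_2 are all 1, so H_1 = Z.
  H_2: rank ker ∂_2 − rank ∂_3 = (13 − 11) − 2 = 0, and the invariant factors of ∂_3 are all 1, so H_2 = 0.
  H_3: rank ker ∂_3 − rank ∂_4 = (2 − 2) − 0 = 0, and there is no ∂_4, so H_3 = 0.

H_0 = Z,  H_1 = Z,  H_2 = 0,  H_3 = 0.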